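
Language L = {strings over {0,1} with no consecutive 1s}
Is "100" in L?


'11' does not occur

Yes, "100" is in L


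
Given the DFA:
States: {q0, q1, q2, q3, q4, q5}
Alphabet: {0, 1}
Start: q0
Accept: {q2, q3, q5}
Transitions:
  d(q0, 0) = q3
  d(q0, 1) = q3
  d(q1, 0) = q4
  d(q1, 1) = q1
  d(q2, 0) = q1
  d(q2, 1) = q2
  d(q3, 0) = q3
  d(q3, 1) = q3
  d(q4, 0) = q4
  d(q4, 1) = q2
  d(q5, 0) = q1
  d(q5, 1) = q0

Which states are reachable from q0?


BFS from q0:
  layer 0: {q0}
  layer 1: {q3}

{q0, q3}


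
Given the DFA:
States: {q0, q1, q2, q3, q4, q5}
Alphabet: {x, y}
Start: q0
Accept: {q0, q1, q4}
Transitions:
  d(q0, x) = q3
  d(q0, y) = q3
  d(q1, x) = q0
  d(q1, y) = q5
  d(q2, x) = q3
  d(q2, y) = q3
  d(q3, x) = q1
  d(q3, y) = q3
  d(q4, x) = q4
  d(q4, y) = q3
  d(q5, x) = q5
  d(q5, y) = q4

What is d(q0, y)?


Looking up transition d(q0, y)

q3


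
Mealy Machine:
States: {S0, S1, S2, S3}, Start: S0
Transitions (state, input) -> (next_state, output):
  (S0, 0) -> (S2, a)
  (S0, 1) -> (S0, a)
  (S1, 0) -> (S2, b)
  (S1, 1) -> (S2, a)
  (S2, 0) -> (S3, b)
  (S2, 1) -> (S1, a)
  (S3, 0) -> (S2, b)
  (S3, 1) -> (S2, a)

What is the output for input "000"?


Step-by-step:
  (S0, 0) -> (S2, a)
  (S2, 0) -> (S3, b)
  (S3, 0) -> (S2, b)

"abb"


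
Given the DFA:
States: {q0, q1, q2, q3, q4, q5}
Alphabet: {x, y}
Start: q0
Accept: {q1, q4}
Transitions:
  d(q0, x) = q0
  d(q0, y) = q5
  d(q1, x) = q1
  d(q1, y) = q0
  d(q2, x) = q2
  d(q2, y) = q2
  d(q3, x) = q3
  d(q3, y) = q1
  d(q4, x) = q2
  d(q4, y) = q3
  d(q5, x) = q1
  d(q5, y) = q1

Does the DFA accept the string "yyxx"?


Trace: q0 -> q5 -> q1 -> q1 -> q1
Final state: q1
Accept states: {q1, q4}

Yes, accepted (final state q1 is an accept state)


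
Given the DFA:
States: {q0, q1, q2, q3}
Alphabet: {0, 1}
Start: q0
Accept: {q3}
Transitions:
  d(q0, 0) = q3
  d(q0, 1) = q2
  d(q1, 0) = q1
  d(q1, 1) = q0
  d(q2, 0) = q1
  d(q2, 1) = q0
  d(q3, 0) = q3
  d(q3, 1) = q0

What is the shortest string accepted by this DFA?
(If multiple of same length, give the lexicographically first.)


BFS by string length (lex-first path to each state shown):
  len 0: q0<-""
  len 1: q2<-"1", q3<-"0"
Found accept state at length 1.

"0"


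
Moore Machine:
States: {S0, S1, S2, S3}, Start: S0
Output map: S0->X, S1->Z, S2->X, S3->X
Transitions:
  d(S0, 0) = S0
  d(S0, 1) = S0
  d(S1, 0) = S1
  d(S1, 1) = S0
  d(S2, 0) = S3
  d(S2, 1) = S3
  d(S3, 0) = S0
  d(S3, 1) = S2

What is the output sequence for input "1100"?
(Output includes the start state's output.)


Start: S0 (output X)
  --1--> S0 (output X)
  --1--> S0 (output X)
  --0--> S0 (output X)
  --0--> S0 (output X)

"XXXXX"


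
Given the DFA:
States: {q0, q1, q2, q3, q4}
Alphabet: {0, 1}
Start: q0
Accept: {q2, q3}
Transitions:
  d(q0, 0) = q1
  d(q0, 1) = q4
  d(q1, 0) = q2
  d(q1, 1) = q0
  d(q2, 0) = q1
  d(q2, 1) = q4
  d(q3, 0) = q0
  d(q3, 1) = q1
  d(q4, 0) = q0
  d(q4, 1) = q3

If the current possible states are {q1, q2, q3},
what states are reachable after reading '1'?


Apply transition on '1' from each current state:
  d(q1, 1) = q0
  d(q2, 1) = q4
  d(q3, 1) = q1

{q0, q1, q4}


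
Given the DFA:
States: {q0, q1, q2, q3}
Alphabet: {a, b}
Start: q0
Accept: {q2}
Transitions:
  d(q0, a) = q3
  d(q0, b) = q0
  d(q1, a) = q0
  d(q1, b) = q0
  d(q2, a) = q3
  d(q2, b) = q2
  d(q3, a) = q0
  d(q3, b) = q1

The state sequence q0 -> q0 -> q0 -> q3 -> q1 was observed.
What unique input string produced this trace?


Trace back each transition to find the symbol:
  q0 --[b]--> q0
  q0 --[b]--> q0
  q0 --[a]--> q3
  q3 --[b]--> q1

"bbab"


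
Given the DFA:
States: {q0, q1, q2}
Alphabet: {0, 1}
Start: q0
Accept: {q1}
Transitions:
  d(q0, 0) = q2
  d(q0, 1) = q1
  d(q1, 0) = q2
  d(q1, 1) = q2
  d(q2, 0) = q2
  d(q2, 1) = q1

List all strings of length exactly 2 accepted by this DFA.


All strings of length 2: 4 total
Accepted: 1

"01"


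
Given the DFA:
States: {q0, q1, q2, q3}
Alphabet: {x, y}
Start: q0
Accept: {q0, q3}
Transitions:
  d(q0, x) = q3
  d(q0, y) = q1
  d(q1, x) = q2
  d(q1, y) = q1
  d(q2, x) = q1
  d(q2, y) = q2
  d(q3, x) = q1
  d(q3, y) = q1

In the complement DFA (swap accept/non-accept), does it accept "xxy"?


Trace: q0 -> q3 -> q1 -> q1
Final: q1
Original accept: {q0, q3}
Complement: q1 is not in original accept

Yes, complement accepts (original rejects)


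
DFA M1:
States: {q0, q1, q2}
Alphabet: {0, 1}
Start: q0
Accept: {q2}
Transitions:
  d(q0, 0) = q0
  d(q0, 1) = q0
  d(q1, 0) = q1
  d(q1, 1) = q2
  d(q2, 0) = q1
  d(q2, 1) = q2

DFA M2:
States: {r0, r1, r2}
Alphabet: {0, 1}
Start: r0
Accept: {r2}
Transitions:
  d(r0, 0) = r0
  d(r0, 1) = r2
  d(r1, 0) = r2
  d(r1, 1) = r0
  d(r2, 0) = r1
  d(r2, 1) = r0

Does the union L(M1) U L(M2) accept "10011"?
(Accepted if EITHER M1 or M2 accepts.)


M1: final=q0 accepted=False
M2: final=r2 accepted=True

Yes, union accepts


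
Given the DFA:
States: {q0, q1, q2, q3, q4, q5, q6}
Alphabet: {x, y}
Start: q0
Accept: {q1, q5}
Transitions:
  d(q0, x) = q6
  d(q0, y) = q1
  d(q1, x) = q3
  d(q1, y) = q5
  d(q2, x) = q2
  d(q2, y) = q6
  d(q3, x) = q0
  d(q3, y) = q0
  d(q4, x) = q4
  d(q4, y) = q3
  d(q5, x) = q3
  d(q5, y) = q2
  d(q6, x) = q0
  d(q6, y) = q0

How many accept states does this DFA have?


Accept states listed: {q1, q5}
Counting: q1(1) q5(2)

2


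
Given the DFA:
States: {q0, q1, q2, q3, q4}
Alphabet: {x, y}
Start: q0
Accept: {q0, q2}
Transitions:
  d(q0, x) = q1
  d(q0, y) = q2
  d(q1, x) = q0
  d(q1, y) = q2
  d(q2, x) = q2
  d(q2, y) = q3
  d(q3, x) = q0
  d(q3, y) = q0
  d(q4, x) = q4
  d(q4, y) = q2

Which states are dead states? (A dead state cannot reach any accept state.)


Forward reachability from each state:
  q0 -> reaches accept state q0 (live)
  q1 -> reaches accept state q0 (live)
  q2 -> reaches accept state q0 (live)
  q3 -> reaches accept state q0 (live)
  q4 -> reaches accept state q0 (live)

None (all states can reach an accept state)


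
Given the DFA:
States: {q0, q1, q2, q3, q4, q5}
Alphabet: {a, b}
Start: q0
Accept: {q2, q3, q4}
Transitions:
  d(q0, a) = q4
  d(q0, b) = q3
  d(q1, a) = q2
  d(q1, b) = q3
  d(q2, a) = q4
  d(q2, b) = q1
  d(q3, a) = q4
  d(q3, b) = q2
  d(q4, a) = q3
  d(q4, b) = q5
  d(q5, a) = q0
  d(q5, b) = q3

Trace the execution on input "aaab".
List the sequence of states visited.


Input: aaab
d(q0, a) = q4
d(q4, a) = q3
d(q3, a) = q4
d(q4, b) = q5


q0 -> q4 -> q3 -> q4 -> q5


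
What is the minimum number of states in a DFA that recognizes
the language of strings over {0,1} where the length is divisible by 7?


States track (length) mod 7.
Need 7 states: one per remainder 0..6; accept = remainder 0.

7


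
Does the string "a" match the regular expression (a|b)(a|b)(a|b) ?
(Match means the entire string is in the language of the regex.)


|string| = 1; first = 'a'; last = 'a'

No, "a" does not match (a|b)(a|b)(a|b)


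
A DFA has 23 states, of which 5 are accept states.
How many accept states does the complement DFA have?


Complement swaps accept and non-accept states.
23 - 5 = 18

18


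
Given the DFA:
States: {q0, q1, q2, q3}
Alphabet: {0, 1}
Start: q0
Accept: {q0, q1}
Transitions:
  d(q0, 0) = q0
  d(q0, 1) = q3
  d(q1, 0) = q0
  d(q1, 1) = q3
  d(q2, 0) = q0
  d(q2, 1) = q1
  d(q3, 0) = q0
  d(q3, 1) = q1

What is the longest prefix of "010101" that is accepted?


Run the DFA, marking each prefix where the state is accepting:
  "" -> q0 [accept]
  "0" -> q0 [accept]
  "01" -> q3 [reject]
  "010" -> q0 [accept]
  "0101" -> q3 [reject]
  "01010" -> q0 [accept]
  "010101" -> q3 [reject]

"01010"


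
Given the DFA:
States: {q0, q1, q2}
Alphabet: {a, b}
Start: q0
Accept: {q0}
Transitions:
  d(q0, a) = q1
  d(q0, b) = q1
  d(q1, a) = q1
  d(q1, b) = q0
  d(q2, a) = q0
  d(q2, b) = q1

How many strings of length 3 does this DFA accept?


Enumerating all length-3 strings:
  "aaa" -> q1 [reject]
  "aab" -> q0 [accept]
  "aba" -> q1 [reject]
  "abb" -> q1 [reject]
  "baa" -> q1 [reject]
  "bab" -> q0 [accept]
  "bba" -> q1 [reject]
  "bbb" -> q1 [reject]

2 out of 8


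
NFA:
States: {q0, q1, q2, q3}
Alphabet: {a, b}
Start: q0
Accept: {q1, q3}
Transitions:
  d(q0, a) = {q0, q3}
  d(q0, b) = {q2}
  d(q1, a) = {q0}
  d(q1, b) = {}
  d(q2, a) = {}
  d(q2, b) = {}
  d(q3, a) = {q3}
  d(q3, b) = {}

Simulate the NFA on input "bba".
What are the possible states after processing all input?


Start: {q0}
  --b--> {q2}
  --b--> {}
  --a--> {}

{} (empty set, no valid transitions)


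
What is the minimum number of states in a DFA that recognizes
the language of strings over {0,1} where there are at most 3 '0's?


States: count = 0, 1, ..., 3 (all accepting; 4 states), plus a dead state for count > 3.
Total: 4 + 1 = 5.

5


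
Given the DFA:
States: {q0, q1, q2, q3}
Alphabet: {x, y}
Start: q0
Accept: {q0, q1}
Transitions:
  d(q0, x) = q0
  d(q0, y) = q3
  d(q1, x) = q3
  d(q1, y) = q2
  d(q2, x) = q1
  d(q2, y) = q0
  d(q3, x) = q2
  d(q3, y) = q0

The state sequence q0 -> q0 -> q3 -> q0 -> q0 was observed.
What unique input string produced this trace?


Trace back each transition to find the symbol:
  q0 --[x]--> q0
  q0 --[y]--> q3
  q3 --[y]--> q0
  q0 --[x]--> q0

"xyyx"


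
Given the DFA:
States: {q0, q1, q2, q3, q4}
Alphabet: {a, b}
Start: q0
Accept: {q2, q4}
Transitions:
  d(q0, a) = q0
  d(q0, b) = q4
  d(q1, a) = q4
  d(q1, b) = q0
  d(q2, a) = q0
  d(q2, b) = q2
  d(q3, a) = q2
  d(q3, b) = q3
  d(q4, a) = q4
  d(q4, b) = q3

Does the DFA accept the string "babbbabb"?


Trace: q0 -> q4 -> q4 -> q3 -> q3 -> q3 -> q2 -> q2 -> q2
Final state: q2
Accept states: {q2, q4}

Yes, accepted (final state q2 is an accept state)


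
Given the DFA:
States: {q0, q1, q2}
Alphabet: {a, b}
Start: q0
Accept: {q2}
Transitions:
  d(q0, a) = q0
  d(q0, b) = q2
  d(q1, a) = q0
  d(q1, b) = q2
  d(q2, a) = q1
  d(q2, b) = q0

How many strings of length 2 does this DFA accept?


Enumerating all length-2 strings:
  "aa" -> q0 [reject]
  "ab" -> q2 [accept]
  "ba" -> q1 [reject]
  "bb" -> q0 [reject]

1 out of 4


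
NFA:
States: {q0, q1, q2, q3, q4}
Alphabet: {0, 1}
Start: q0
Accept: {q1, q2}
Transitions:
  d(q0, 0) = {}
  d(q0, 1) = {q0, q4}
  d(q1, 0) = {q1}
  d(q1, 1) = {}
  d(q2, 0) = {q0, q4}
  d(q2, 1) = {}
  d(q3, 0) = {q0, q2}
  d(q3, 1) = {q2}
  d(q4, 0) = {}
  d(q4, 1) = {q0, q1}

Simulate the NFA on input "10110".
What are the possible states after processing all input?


Start: {q0}
  --1--> {q0, q4}
  --0--> {}
  --1--> {}
  --1--> {}
  --0--> {}

{} (empty set, no valid transitions)


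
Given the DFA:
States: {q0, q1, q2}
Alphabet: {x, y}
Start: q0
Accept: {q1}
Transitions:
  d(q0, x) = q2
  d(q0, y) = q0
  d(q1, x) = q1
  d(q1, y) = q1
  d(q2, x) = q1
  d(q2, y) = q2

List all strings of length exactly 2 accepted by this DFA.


All strings of length 2: 4 total
Accepted: 1

"xx"


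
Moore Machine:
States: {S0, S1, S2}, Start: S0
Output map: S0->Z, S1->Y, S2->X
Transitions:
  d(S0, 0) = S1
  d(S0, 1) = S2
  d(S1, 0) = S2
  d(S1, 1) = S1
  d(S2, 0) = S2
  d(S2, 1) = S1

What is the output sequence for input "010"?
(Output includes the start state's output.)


Start: S0 (output Z)
  --0--> S1 (output Y)
  --1--> S1 (output Y)
  --0--> S2 (output X)

"ZYYX"


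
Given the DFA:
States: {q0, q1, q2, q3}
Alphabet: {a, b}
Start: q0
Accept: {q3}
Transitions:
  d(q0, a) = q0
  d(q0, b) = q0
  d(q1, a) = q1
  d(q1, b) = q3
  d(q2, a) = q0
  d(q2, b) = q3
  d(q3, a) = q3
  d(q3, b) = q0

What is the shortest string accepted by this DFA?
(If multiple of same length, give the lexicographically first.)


BFS by string length (lex-first path to each state shown):
  len 0: q0<-""
  len 1: q0<-"a"
  len 2: q0<-"aa"
  len 3: q0<-"aaa"
  len 4: q0<-"aaaa"
  len 5: q0<-"aaaaa"
  len 6: q0<-"aaaaaa"
  len 7: q0<-"aaaaaaa"
  len 8: q0<-"aaaaaaaa"

No string accepted (empty language)


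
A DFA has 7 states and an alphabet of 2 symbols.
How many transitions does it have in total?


Each state has exactly one transition per symbol.
7 * 2 = 14

14


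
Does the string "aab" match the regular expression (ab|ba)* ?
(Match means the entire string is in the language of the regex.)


|string| = 3; first = 'a'; last = 'b'

No, "aab" does not match (ab|ba)*


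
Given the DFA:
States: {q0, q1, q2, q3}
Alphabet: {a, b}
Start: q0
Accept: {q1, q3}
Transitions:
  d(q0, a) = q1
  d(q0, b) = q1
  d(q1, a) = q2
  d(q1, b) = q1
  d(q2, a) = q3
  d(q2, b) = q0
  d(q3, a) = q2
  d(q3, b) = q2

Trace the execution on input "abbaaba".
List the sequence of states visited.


Input: abbaaba
d(q0, a) = q1
d(q1, b) = q1
d(q1, b) = q1
d(q1, a) = q2
d(q2, a) = q3
d(q3, b) = q2
d(q2, a) = q3


q0 -> q1 -> q1 -> q1 -> q2 -> q3 -> q2 -> q3


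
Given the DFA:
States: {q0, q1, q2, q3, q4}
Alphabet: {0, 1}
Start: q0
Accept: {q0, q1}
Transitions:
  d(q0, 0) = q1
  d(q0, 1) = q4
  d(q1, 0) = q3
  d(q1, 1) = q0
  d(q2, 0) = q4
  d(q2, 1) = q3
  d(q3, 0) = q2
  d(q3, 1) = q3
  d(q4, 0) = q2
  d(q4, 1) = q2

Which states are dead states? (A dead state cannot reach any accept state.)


Forward reachability from each state:
  q0 -> reaches accept state q0 (live)
  q1 -> reaches accept state q0 (live)
  q2 -> reaches {q2, q3, q4}, no accept state (dead)
  q3 -> reaches {q2, q3, q4}, no accept state (dead)
  q4 -> reaches {q2, q3, q4}, no accept state (dead)

{q2, q3, q4}


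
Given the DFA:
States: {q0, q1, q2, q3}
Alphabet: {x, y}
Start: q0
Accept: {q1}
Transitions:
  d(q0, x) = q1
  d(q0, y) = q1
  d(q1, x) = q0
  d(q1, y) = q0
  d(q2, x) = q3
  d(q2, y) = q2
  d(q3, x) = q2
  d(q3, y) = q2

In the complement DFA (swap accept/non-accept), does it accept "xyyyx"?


Trace: q0 -> q1 -> q0 -> q1 -> q0 -> q1
Final: q1
Original accept: {q1}
Complement: q1 is in original accept

No, complement rejects (original accepts)


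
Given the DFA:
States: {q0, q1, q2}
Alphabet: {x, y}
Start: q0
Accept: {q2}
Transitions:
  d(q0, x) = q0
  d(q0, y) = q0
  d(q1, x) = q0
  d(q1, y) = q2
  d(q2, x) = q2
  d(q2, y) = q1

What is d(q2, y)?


Looking up transition d(q2, y)

q1


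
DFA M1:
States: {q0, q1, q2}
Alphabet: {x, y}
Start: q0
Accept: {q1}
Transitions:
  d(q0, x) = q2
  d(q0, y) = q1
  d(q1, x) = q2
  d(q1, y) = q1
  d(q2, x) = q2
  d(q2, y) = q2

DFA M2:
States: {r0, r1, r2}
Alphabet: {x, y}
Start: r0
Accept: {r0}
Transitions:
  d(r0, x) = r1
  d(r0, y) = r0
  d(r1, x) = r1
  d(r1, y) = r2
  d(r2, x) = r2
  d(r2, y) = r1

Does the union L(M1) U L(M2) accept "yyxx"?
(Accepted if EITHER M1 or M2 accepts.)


M1: final=q2 accepted=False
M2: final=r1 accepted=False

No, union rejects (neither accepts)


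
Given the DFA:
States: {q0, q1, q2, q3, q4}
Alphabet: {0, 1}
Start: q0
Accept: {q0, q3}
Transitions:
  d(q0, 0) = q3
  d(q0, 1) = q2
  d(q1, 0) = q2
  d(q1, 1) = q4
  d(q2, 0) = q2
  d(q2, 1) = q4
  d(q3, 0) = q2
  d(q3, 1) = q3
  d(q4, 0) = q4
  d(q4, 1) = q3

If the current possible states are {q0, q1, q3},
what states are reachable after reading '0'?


Apply transition on '0' from each current state:
  d(q0, 0) = q3
  d(q1, 0) = q2
  d(q3, 0) = q2

{q2, q3}


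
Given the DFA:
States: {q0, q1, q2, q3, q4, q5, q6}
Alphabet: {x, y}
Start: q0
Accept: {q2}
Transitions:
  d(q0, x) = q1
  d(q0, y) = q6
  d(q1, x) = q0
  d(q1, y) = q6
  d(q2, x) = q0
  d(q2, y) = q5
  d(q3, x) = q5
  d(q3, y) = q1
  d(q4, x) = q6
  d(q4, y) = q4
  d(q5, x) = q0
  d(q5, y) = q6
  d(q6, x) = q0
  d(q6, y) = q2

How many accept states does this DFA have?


Accept states listed: {q2}
Counting: q2(1)

1


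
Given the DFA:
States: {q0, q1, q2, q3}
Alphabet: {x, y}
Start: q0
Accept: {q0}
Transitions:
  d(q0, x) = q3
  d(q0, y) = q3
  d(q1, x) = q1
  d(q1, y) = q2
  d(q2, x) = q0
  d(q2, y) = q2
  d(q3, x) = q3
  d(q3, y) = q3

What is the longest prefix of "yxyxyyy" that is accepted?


Run the DFA, marking each prefix where the state is accepting:
  "" -> q0 [accept]
  "y" -> q3 [reject]
  "yx" -> q3 [reject]
  "yxy" -> q3 [reject]
  "yxyx" -> q3 [reject]
  "yxyxy" -> q3 [reject]
  "yxyxyy" -> q3 [reject]
  "yxyxyyy" -> q3 [reject]

""


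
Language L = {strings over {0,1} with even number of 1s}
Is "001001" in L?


count('1') = 2; 2 mod 2 = 0

Yes, "001001" is in L


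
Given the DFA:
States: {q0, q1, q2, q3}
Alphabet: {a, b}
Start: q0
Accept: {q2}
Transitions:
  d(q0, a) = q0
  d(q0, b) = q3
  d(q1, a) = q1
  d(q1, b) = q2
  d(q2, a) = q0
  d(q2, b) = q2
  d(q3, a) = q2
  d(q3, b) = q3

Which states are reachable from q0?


BFS from q0:
  layer 0: {q0}
  layer 1: {q3}
  layer 2: {q2}

{q0, q2, q3}


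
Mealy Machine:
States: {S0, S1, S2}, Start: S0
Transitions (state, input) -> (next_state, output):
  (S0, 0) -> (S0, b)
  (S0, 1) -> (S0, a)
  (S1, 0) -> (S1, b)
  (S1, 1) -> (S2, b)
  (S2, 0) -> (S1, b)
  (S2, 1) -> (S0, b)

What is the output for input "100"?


Step-by-step:
  (S0, 1) -> (S0, a)
  (S0, 0) -> (S0, b)
  (S0, 0) -> (S0, b)

"abb"


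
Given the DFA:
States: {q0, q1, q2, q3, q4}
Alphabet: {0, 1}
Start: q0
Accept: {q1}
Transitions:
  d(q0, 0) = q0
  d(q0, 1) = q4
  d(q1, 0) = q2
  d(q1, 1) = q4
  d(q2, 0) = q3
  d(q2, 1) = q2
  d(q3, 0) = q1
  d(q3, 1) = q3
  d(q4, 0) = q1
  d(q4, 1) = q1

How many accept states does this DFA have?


Accept states listed: {q1}
Counting: q1(1)

1


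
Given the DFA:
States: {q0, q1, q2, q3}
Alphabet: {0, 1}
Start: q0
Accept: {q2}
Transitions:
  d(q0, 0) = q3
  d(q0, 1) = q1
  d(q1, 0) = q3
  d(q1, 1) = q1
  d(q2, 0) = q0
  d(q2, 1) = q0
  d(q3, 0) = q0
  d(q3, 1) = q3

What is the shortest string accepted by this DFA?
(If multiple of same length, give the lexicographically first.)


BFS by string length (lex-first path to each state shown):
  len 0: q0<-""
  len 1: q1<-"1", q3<-"0"
  len 2: q0<-"00", q1<-"11", q3<-"01"
  len 3: q0<-"010", q1<-"001", q3<-"000"
  len 4: q0<-"0000", q1<-"0011", q3<-"0001"
  len 5: q0<-"00010", q1<-"00001", q3<-"00000"
  len 6: q0<-"000000", q1<-"000011", q3<-"000001"
  len 7: q0<-"0000010", q1<-"0000001", q3<-"0000000"
  len 8: q0<-"00000000", q1<-"00000011", q3<-"00000001"

No string accepted (empty language)


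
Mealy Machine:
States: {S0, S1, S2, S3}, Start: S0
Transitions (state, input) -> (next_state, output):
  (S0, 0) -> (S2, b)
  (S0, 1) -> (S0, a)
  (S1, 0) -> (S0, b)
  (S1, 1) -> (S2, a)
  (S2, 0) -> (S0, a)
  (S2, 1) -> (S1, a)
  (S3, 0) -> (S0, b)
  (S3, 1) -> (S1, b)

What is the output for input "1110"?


Step-by-step:
  (S0, 1) -> (S0, a)
  (S0, 1) -> (S0, a)
  (S0, 1) -> (S0, a)
  (S0, 0) -> (S2, b)

"aaab"


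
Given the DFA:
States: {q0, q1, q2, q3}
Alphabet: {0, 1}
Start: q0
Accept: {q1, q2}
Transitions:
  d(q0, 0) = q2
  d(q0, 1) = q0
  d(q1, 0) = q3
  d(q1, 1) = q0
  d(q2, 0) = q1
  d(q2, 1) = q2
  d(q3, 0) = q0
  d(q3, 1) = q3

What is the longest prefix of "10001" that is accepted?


Run the DFA, marking each prefix where the state is accepting:
  "" -> q0 [reject]
  "1" -> q0 [reject]
  "10" -> q2 [accept]
  "100" -> q1 [accept]
  "1000" -> q3 [reject]
  "10001" -> q3 [reject]

"100"


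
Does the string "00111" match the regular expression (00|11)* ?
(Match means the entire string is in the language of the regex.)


|string| = 5; first = '0'; last = '1'

No, "00111" does not match (00|11)*


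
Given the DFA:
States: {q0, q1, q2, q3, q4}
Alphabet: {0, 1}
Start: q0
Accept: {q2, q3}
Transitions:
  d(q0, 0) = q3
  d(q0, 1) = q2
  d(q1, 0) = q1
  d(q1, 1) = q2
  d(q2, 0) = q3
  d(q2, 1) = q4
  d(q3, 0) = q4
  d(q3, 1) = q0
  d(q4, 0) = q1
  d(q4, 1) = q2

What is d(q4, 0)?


Looking up transition d(q4, 0)

q1


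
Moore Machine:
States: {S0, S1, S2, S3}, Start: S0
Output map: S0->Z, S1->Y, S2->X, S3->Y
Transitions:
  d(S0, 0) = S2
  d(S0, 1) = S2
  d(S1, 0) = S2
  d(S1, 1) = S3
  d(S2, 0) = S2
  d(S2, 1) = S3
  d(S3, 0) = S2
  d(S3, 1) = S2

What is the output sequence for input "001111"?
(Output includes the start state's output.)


Start: S0 (output Z)
  --0--> S2 (output X)
  --0--> S2 (output X)
  --1--> S3 (output Y)
  --1--> S2 (output X)
  --1--> S3 (output Y)
  --1--> S2 (output X)

"ZXXYXYX"


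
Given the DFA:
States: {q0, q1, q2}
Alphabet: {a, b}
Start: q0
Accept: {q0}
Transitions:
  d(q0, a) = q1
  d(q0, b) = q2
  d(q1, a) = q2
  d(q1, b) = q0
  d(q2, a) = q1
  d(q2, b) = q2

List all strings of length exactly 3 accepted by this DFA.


All strings of length 3: 8 total
Accepted: 1

"bab"


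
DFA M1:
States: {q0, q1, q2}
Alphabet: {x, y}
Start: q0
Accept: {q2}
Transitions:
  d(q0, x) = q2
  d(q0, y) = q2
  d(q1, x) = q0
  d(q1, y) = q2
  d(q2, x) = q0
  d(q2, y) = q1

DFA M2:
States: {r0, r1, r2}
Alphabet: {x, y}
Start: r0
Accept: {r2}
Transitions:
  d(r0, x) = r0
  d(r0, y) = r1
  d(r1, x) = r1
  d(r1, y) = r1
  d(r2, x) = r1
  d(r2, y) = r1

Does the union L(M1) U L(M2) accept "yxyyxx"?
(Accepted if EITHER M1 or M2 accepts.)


M1: final=q2 accepted=True
M2: final=r1 accepted=False

Yes, union accepts


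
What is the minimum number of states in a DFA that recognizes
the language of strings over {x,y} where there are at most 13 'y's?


States: count = 0, 1, ..., 13 (all accepting; 14 states), plus a dead state for count > 13.
Total: 14 + 1 = 15.

15


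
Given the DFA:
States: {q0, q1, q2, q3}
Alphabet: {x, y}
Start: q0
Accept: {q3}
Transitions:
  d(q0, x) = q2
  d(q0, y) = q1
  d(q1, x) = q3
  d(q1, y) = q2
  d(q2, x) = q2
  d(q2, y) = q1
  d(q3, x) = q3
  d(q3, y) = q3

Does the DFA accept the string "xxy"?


Trace: q0 -> q2 -> q2 -> q1
Final state: q1
Accept states: {q3}

No, rejected (final state q1 is not an accept state)


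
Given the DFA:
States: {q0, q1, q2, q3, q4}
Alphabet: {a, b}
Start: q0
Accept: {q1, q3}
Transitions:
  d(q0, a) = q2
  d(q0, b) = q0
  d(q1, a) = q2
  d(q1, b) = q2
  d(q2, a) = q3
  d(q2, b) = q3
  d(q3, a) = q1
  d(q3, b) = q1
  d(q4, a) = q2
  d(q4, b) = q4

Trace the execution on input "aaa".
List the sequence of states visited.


Input: aaa
d(q0, a) = q2
d(q2, a) = q3
d(q3, a) = q1


q0 -> q2 -> q3 -> q1


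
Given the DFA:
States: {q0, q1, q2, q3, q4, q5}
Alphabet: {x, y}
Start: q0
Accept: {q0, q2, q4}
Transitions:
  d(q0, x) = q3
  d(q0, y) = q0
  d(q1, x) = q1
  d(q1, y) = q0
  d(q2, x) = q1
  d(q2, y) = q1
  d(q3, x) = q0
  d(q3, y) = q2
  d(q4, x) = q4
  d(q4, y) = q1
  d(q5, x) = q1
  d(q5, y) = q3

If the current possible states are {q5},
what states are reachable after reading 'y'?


Apply transition on 'y' from each current state:
  d(q5, y) = q3

{q3}


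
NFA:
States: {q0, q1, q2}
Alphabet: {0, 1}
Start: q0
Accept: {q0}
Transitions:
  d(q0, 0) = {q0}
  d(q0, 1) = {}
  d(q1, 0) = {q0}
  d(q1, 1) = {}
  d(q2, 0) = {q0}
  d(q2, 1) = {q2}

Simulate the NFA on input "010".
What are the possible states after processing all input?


Start: {q0}
  --0--> {q0}
  --1--> {}
  --0--> {}

{} (empty set, no valid transitions)


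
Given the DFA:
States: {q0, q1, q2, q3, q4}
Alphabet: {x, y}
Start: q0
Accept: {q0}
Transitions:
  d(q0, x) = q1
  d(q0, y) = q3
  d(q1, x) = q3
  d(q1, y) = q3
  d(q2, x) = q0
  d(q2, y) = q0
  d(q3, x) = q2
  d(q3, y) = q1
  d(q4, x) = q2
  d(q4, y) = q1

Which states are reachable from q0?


BFS from q0:
  layer 0: {q0}
  layer 1: {q1, q3}
  layer 2: {q2}

{q0, q1, q2, q3}


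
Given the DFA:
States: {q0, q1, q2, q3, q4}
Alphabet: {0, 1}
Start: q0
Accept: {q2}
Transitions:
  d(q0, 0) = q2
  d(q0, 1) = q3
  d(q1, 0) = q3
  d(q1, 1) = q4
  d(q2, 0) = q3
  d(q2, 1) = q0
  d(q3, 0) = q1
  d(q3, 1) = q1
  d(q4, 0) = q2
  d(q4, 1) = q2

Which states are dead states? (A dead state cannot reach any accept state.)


Forward reachability from each state:
  q0 -> reaches accept state q2 (live)
  q1 -> reaches accept state q2 (live)
  q2 -> reaches accept state q2 (live)
  q3 -> reaches accept state q2 (live)
  q4 -> reaches accept state q2 (live)

None (all states can reach an accept state)


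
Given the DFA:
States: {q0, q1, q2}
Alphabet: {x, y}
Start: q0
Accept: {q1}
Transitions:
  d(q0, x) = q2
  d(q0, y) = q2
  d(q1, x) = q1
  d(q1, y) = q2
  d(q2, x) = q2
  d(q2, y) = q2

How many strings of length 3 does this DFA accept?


Enumerating all length-3 strings:
  "xxx" -> q2 [reject]
  "xxy" -> q2 [reject]
  "xyx" -> q2 [reject]
  "xyy" -> q2 [reject]
  "yxx" -> q2 [reject]
  "yxy" -> q2 [reject]
  "yyx" -> q2 [reject]
  "yyy" -> q2 [reject]

0 out of 8


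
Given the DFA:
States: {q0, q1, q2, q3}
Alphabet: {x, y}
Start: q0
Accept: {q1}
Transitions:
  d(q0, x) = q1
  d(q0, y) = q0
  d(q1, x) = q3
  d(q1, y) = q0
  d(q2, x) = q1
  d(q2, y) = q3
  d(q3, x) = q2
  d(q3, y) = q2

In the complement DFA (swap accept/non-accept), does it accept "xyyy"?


Trace: q0 -> q1 -> q0 -> q0 -> q0
Final: q0
Original accept: {q1}
Complement: q0 is not in original accept

Yes, complement accepts (original rejects)


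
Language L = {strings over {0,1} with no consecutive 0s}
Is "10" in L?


'00' does not occur

Yes, "10" is in L


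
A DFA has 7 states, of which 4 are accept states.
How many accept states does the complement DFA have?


Complement swaps accept and non-accept states.
7 - 4 = 3

3


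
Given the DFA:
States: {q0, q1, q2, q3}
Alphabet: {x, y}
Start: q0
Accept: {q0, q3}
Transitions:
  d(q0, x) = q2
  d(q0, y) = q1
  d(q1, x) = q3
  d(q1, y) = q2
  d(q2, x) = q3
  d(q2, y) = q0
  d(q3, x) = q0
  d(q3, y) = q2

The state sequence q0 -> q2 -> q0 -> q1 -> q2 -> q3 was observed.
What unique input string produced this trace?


Trace back each transition to find the symbol:
  q0 --[x]--> q2
  q2 --[y]--> q0
  q0 --[y]--> q1
  q1 --[y]--> q2
  q2 --[x]--> q3

"xyyyx"


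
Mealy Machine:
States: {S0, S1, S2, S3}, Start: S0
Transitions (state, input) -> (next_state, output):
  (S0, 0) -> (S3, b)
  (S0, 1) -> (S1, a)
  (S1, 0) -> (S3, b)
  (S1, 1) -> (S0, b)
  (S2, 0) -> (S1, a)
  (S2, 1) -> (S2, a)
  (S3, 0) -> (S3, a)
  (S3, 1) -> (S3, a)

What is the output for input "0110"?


Step-by-step:
  (S0, 0) -> (S3, b)
  (S3, 1) -> (S3, a)
  (S3, 1) -> (S3, a)
  (S3, 0) -> (S3, a)

"baaa"


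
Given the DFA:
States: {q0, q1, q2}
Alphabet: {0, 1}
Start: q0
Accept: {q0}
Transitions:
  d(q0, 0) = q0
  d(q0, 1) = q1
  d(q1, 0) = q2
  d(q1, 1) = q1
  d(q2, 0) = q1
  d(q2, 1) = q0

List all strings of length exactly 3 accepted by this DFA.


All strings of length 3: 8 total
Accepted: 2

"000", "101"


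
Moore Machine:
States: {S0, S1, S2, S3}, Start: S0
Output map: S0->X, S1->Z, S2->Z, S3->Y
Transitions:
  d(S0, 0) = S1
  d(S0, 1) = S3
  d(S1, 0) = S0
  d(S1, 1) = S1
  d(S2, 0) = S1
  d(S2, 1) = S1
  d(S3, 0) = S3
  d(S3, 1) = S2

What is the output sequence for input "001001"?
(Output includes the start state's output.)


Start: S0 (output X)
  --0--> S1 (output Z)
  --0--> S0 (output X)
  --1--> S3 (output Y)
  --0--> S3 (output Y)
  --0--> S3 (output Y)
  --1--> S2 (output Z)

"XZXYYYZ"


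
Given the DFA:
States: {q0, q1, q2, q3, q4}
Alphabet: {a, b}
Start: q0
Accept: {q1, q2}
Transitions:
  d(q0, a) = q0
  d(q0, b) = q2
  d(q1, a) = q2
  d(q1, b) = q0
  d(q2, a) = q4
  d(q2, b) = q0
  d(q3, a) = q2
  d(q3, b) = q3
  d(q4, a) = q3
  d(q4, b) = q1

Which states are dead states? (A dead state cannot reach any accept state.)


Forward reachability from each state:
  q0 -> reaches accept state q1 (live)
  q1 -> reaches accept state q1 (live)
  q2 -> reaches accept state q1 (live)
  q3 -> reaches accept state q1 (live)
  q4 -> reaches accept state q1 (live)

None (all states can reach an accept state)


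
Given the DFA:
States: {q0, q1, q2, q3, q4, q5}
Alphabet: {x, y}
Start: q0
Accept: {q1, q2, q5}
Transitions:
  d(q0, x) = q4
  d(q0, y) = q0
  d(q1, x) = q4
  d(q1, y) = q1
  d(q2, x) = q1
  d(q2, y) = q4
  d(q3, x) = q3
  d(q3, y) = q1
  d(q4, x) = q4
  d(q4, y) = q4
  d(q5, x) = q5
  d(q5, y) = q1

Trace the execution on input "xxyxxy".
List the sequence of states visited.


Input: xxyxxy
d(q0, x) = q4
d(q4, x) = q4
d(q4, y) = q4
d(q4, x) = q4
d(q4, x) = q4
d(q4, y) = q4


q0 -> q4 -> q4 -> q4 -> q4 -> q4 -> q4


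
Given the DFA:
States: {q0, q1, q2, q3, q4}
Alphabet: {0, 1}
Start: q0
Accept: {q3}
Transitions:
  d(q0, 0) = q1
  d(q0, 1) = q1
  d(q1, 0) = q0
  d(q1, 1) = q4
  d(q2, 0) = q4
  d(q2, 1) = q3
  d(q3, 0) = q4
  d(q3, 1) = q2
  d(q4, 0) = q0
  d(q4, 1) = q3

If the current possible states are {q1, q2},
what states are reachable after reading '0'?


Apply transition on '0' from each current state:
  d(q1, 0) = q0
  d(q2, 0) = q4

{q0, q4}


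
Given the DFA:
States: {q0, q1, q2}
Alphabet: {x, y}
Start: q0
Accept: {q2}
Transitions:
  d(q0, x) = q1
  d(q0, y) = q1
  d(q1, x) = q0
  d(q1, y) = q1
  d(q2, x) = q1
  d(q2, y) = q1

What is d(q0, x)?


Looking up transition d(q0, x)

q1


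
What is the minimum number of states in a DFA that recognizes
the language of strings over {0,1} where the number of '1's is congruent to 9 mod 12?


States track (count of '1') mod 12.
Need 12 states: one per remainder 0..11; accept = remainder 9.

12


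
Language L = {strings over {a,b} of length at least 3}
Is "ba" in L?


length = 2

No, "ba" is not in L


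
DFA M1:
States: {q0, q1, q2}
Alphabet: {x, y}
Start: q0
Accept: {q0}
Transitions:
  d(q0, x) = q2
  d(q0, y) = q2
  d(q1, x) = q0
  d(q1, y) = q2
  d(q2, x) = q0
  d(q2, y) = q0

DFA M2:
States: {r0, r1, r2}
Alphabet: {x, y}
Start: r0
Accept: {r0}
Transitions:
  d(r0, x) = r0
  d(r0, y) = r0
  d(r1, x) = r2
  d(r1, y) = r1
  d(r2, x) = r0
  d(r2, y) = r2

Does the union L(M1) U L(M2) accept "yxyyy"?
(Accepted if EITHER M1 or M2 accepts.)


M1: final=q2 accepted=False
M2: final=r0 accepted=True

Yes, union accepts


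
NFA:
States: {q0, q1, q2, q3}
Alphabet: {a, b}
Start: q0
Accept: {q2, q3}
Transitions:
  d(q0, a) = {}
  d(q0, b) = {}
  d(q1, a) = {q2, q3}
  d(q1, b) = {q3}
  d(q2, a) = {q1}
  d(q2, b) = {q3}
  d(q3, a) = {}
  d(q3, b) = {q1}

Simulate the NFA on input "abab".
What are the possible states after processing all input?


Start: {q0}
  --a--> {}
  --b--> {}
  --a--> {}
  --b--> {}

{} (empty set, no valid transitions)


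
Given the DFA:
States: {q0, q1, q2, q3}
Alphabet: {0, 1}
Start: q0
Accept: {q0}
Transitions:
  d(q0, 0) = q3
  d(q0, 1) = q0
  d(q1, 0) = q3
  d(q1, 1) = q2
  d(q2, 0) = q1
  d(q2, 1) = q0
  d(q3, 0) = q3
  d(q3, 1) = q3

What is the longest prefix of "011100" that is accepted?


Run the DFA, marking each prefix where the state is accepting:
  "" -> q0 [accept]
  "0" -> q3 [reject]
  "01" -> q3 [reject]
  "011" -> q3 [reject]
  "0111" -> q3 [reject]
  "01110" -> q3 [reject]
  "011100" -> q3 [reject]

""


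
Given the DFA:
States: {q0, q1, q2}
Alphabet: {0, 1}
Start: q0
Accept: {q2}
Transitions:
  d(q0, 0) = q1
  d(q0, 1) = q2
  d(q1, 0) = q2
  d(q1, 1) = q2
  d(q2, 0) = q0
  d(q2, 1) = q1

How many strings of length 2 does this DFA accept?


Enumerating all length-2 strings:
  "00" -> q2 [accept]
  "01" -> q2 [accept]
  "10" -> q0 [reject]
  "11" -> q1 [reject]

2 out of 4


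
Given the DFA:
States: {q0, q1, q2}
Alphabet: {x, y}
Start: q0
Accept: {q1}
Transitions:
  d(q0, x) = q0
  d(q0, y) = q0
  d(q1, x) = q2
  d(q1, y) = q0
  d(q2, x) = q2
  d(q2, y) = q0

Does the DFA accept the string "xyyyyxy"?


Trace: q0 -> q0 -> q0 -> q0 -> q0 -> q0 -> q0 -> q0
Final state: q0
Accept states: {q1}

No, rejected (final state q0 is not an accept state)


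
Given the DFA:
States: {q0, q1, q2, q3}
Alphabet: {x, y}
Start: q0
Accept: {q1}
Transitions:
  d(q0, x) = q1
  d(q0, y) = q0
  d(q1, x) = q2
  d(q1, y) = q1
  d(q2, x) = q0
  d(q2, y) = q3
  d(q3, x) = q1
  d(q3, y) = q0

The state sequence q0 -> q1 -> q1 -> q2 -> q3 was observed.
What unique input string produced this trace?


Trace back each transition to find the symbol:
  q0 --[x]--> q1
  q1 --[y]--> q1
  q1 --[x]--> q2
  q2 --[y]--> q3

"xyxy"


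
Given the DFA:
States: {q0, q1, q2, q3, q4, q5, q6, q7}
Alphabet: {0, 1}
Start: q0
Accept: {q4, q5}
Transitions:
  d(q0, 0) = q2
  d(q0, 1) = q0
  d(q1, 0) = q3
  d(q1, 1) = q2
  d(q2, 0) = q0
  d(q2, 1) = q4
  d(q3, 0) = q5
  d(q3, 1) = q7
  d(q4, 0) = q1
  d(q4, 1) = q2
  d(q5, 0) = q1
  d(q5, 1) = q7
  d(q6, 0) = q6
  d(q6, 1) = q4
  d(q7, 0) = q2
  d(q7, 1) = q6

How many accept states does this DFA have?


Accept states listed: {q4, q5}
Counting: q4(1) q5(2)

2


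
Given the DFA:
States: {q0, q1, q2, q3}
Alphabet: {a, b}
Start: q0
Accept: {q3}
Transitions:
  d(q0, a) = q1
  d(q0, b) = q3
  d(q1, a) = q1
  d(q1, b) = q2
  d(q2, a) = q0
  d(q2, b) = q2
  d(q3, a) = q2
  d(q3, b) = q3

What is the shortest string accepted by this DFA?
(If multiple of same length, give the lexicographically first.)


BFS by string length (lex-first path to each state shown):
  len 0: q0<-""
  len 1: q1<-"a", q3<-"b"
Found accept state at length 1.

"b"


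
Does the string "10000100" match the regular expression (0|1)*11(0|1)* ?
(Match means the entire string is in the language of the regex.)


|string| = 8; first = '1'; last = '0'

No, "10000100" does not match (0|1)*11(0|1)*


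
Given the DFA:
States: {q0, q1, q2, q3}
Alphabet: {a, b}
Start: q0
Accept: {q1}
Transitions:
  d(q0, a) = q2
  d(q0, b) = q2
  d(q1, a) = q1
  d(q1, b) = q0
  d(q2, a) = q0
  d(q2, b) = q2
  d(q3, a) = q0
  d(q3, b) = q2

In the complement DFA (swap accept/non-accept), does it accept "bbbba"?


Trace: q0 -> q2 -> q2 -> q2 -> q2 -> q0
Final: q0
Original accept: {q1}
Complement: q0 is not in original accept

Yes, complement accepts (original rejects)


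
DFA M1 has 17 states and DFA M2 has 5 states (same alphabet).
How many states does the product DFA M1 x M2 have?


Product construction pairs every M1 state with every M2 state.
17 * 5 = 85

85


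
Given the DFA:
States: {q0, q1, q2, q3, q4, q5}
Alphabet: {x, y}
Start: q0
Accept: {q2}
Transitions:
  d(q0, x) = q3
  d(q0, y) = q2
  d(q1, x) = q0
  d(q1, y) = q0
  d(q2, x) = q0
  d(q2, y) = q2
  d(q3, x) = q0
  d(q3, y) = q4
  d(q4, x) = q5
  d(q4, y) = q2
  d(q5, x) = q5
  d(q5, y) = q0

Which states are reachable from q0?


BFS from q0:
  layer 0: {q0}
  layer 1: {q2, q3}
  layer 2: {q4}
  layer 3: {q5}

{q0, q2, q3, q4, q5}


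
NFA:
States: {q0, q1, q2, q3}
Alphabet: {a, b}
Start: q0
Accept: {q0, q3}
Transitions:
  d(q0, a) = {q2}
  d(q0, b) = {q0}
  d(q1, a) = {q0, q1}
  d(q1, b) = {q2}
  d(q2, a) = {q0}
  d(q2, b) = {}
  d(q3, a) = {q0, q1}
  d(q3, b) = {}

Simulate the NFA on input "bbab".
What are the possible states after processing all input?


Start: {q0}
  --b--> {q0}
  --b--> {q0}
  --a--> {q2}
  --b--> {}

{} (empty set, no valid transitions)


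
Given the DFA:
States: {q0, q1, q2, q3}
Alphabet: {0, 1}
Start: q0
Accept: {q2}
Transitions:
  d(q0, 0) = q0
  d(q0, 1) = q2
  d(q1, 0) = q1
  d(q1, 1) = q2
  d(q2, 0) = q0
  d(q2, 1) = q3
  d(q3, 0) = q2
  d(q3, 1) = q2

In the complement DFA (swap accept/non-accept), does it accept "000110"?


Trace: q0 -> q0 -> q0 -> q0 -> q2 -> q3 -> q2
Final: q2
Original accept: {q2}
Complement: q2 is in original accept

No, complement rejects (original accepts)


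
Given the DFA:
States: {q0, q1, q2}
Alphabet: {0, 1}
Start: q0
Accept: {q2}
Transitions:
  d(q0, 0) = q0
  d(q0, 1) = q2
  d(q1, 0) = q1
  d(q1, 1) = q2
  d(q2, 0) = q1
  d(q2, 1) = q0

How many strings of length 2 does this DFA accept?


Enumerating all length-2 strings:
  "00" -> q0 [reject]
  "01" -> q2 [accept]
  "10" -> q1 [reject]
  "11" -> q0 [reject]

1 out of 4


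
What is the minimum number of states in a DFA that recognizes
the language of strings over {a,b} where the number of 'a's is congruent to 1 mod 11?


States track (count of 'a') mod 11.
Need 11 states: one per remainder 0..10; accept = remainder 1.

11


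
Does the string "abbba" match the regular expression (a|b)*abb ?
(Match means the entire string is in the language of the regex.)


|string| = 5; first = 'a'; last = 'a'

No, "abbba" does not match (a|b)*abb


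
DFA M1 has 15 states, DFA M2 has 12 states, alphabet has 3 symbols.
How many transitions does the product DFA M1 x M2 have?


Product DFA has 15 * 12 = 180 states.
Each has 3 transitions: 180 * 3 = 540

540


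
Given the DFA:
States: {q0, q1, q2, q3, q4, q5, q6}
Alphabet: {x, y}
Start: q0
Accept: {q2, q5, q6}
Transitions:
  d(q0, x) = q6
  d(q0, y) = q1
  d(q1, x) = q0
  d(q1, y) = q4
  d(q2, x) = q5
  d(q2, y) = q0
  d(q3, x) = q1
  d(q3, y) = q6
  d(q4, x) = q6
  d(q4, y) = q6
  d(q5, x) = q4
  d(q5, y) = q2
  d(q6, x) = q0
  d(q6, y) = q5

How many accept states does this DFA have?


Accept states listed: {q2, q5, q6}
Counting: q2(1) q5(2) q6(3)

3


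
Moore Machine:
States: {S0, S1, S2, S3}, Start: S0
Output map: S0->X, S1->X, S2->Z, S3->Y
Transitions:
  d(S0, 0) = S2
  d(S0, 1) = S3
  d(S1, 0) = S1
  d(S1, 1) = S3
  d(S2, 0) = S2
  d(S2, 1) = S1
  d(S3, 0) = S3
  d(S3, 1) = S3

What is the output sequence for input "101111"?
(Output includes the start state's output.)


Start: S0 (output X)
  --1--> S3 (output Y)
  --0--> S3 (output Y)
  --1--> S3 (output Y)
  --1--> S3 (output Y)
  --1--> S3 (output Y)
  --1--> S3 (output Y)

"XYYYYYY"


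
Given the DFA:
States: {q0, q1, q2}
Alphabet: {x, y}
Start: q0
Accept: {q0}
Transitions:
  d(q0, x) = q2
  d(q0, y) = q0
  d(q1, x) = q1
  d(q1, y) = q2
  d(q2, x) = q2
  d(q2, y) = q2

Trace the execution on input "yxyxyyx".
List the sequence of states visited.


Input: yxyxyyx
d(q0, y) = q0
d(q0, x) = q2
d(q2, y) = q2
d(q2, x) = q2
d(q2, y) = q2
d(q2, y) = q2
d(q2, x) = q2


q0 -> q0 -> q2 -> q2 -> q2 -> q2 -> q2 -> q2


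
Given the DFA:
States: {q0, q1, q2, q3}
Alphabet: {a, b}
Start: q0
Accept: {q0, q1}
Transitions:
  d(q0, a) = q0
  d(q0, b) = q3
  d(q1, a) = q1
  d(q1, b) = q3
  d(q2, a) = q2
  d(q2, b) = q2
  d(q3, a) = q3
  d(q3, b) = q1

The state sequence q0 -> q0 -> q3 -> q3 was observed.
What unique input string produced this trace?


Trace back each transition to find the symbol:
  q0 --[a]--> q0
  q0 --[b]--> q3
  q3 --[a]--> q3

"aba"


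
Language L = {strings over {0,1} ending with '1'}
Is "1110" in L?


last symbol = '0'

No, "1110" is not in L


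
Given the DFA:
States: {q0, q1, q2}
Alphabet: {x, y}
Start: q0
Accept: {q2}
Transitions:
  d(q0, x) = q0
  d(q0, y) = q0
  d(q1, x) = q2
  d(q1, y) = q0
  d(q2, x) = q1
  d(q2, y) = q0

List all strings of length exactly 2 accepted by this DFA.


All strings of length 2: 4 total
Accepted: 0

None


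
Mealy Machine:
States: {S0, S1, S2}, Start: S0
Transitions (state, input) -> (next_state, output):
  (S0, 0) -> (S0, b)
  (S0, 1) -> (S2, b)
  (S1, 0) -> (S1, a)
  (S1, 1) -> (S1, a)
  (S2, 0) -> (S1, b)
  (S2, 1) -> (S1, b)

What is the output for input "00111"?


Step-by-step:
  (S0, 0) -> (S0, b)
  (S0, 0) -> (S0, b)
  (S0, 1) -> (S2, b)
  (S2, 1) -> (S1, b)
  (S1, 1) -> (S1, a)

"bbbba"


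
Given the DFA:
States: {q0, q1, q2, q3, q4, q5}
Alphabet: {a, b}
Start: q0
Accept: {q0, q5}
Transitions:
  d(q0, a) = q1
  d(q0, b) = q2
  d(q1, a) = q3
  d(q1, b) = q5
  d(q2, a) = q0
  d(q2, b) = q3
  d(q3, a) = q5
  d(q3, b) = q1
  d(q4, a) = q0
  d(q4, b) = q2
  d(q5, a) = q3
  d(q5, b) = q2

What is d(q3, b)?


Looking up transition d(q3, b)

q1


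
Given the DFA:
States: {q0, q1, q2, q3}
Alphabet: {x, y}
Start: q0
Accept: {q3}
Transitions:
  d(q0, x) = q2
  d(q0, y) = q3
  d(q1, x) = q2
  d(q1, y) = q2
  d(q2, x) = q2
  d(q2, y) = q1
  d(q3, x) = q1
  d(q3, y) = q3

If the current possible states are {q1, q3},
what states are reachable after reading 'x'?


Apply transition on 'x' from each current state:
  d(q1, x) = q2
  d(q3, x) = q1

{q1, q2}


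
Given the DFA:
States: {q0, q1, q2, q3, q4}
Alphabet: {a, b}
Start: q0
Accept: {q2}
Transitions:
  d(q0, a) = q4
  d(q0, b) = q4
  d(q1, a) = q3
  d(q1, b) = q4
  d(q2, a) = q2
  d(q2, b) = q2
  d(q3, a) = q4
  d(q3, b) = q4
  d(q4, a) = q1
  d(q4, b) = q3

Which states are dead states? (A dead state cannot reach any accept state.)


Forward reachability from each state:
  q0 -> reaches {q0, q1, q3, q4}, no accept state (dead)
  q1 -> reaches {q1, q3, q4}, no accept state (dead)
  q2 -> reaches accept state q2 (live)
  q3 -> reaches {q1, q3, q4}, no accept state (dead)
  q4 -> reaches {q1, q3, q4}, no accept state (dead)

{q0, q1, q3, q4}
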